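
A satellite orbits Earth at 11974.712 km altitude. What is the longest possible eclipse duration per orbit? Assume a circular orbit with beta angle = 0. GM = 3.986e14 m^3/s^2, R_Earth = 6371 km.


r = 18345.7120 km
T = 412.1562 min
Eclipse fraction = arcsin(R_E/r)/pi = arcsin(6371.0000/18345.7120)/pi
= arcsin(0.3472746)/pi = 0.1128928
Eclipse duration = 0.1128928 * 412.1562 = 46.5295 min

46.5295 minutes


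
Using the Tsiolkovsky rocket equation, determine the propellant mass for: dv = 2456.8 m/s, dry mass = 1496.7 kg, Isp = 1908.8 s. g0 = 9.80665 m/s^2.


ve = Isp * g0 = 1908.8 * 9.80665 = 18718.933520 m/s
mass ratio = exp(dv/ve) = exp(2456.8/18718.933520) = 1.14024915
m_prop = m_dry * (mr - 1) = 1496.7 * (1.14024915 - 1)
m_prop = 209.9109 kg

209.9109 kg


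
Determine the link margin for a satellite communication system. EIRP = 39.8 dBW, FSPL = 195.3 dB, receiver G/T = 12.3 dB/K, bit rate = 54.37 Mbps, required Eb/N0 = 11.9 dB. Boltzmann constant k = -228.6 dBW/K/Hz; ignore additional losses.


C/N0 = EIRP - FSPL + G/T - k = 39.8 - 195.3 + 12.3 - (-228.6)
C/N0 = 85.4000 dB-Hz
R_b = 54.37 Mbps = 5.437e+07 bps -> 10*log10(R_b) = 77.3536 dB-Hz
Eb/N0 = C/N0 - 10*log10(R_b) = 85.4000 - 77.3536 = 8.0464 dB
Margin = Eb/N0 - Eb/N0_req = 8.0464 - 11.9 = -3.8536 dB (negative margin: link does not close)

-3.8536 dB


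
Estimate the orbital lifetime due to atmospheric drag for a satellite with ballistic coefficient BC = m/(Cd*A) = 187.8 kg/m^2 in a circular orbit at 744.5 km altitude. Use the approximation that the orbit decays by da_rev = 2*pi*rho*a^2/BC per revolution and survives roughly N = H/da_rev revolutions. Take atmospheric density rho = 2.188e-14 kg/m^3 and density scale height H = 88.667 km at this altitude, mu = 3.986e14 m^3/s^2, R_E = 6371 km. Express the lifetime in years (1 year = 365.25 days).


a = R_E + alt = 7115.5000 km = 7.1155e+06 m
da_rev = 2*pi*rho*a^2/BC = 2*pi*2.188e-14*(7.1155e+06)^2/187.8 = 0.03706316 m per revolution
N = H/da_rev = 88667.0000 m / 0.03706316 m = 2.3923216e+06 revolutions
P = 2*pi*sqrt(a^3/mu) = 5973.3692 s
lifetime = N*P = 2.3923216e+06 * 5973.3692 = 1.429022e+10 s = 165396.0691 days
years = 165396.0691 / 365.25 = 452.8298 years

452.8298 years


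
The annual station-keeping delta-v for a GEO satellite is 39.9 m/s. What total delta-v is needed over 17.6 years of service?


dV = rate * years = 39.9 * 17.6
dV = 702.2400 m/s

702.2400 m/s


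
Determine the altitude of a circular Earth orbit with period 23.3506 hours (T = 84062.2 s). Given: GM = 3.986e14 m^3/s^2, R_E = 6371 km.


T = 84062.2 s
r = (mu*T^2/(4*pi^2))^(1/3) = (3.986e14 * 84062.2^2 / (4*pi^2))^(1/3)
r = 4.1475633e+07 m = 41475.6328 km
alt = r - R_E = 41475.6328 - 6371 = 35104.6328 km

35104.6328 km


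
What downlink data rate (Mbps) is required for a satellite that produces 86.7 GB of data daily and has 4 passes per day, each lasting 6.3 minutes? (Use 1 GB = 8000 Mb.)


total contact time = 4 * 6.3 * 60 = 1512.0000 s
data = 86.7 GB = 693600.0000 Mb
rate = 693600.0000 / 1512.0000 = 458.7302 Mbps

458.7302 Mbps


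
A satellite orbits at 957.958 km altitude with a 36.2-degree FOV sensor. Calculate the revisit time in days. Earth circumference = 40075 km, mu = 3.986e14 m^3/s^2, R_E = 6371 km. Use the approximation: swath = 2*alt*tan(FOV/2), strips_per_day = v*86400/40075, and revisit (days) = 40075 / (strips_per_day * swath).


swath = 2*957.958*tan(0.3159046) = 626.2179 km
v = sqrt(mu/r) = 7374.7539 m/s = 7.3748 km/s
strips/day = v*86400/40075 = 7.3748*86400/40075 = 15.8997
coverage/day = strips * swath = 15.8997 * 626.2179 = 9956.6491 km
revisit = 40075 / 9956.6491 = 4.0249 days

4.0249 days


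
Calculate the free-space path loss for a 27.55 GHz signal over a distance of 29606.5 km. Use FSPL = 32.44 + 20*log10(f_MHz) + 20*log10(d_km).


f = 27.55 GHz = 27550.0000 MHz
d = 29606.5 km
FSPL = 32.44 + 20*log10(27550.0000) + 20*log10(29606.5)
FSPL = 32.44 + 88.8024 + 89.4277
FSPL = 210.6702 dB

210.6702 dB


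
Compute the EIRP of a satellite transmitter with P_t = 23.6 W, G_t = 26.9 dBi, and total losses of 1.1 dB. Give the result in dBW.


Pt = 23.6 W = 13.7291 dBW
EIRP = Pt_dBW + Gt - losses = 13.7291 + 26.9 - 1.1 = 39.5291 dBW

39.5291 dBW


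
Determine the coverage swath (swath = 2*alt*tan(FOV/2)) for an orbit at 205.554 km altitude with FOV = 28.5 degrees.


FOV = 28.5 deg = 0.4974188 rad
swath = 2 * alt * tan(FOV/2) = 2 * 205.554 * tan(0.2487094)
swath = 2 * 205.554 * 0.2539676
swath = 104.4081 km

104.4081 km


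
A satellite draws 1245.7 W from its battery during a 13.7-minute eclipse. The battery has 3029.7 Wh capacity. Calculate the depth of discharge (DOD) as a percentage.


E_used = P * t / 60 = 1245.7 * 13.7 / 60 = 284.4348 Wh
DOD = E_used / E_total * 100 = 284.4348 / 3029.7 * 100
DOD = 9.3882 %

9.3882 %


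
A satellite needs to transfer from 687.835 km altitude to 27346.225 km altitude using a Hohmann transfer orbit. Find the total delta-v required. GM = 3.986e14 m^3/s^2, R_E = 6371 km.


r1 = 7058.8350 km = 7.058835e+06 m
r2 = 33717.2250 km = 3.3717225e+07 m
dv1 = sqrt(mu/r1)*(sqrt(2*r2/(r1+r2)) - 1) = 2149.0973 m/s
dv2 = sqrt(mu/r2)*(1 - sqrt(2*r1/(r1+r2))) = 1415.1719 m/s
total dv = |dv1| + |dv2| = 2149.0973 + 1415.1719 = 3564.2692 m/s = 3.5643 km/s

3.5643 km/s


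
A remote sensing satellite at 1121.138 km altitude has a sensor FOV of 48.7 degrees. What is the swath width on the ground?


FOV = 48.7 deg = 0.8499753 rad
swath = 2 * alt * tan(FOV/2) = 2 * 1121.138 * tan(0.4249877)
swath = 2 * 1121.138 * 0.4525683
swath = 1014.7830 km

1014.7830 km


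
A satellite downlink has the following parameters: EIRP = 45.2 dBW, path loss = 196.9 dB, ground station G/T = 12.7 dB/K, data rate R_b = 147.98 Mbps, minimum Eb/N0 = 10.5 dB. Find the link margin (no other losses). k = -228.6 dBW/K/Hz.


C/N0 = EIRP - FSPL + G/T - k = 45.2 - 196.9 + 12.7 - (-228.6)
C/N0 = 89.6000 dB-Hz
R_b = 147.98 Mbps = 1.4798e+08 bps -> 10*log10(R_b) = 81.7020 dB-Hz
Eb/N0 = C/N0 - 10*log10(R_b) = 89.6000 - 81.7020 = 7.8980 dB
Margin = Eb/N0 - Eb/N0_req = 7.8980 - 10.5 = -2.6020 dB (negative margin: link does not close)

-2.6020 dB


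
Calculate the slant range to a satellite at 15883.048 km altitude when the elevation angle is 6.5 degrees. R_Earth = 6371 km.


h = 15883.048 km, el = 6.5 deg
d = -R_E*sin(el) + sqrt((R_E*sin(el))^2 + 2*R_E*h + h^2)
d = -6371.0000*sin(0.1134464) + sqrt((6371.0000*0.1132032)^2 + 2*6371.0000*15883.048 + 15883.048^2)
d = 20613.5700 km

20613.5700 km


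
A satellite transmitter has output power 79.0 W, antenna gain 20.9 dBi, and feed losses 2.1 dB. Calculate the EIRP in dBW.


Pt = 79.0 W = 18.9763 dBW
EIRP = Pt_dBW + Gt - losses = 18.9763 + 20.9 - 2.1 = 37.7763 dBW

37.7763 dBW


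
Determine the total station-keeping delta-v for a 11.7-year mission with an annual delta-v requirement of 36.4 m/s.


dV = rate * years = 36.4 * 11.7
dV = 425.8800 m/s

425.8800 m/s


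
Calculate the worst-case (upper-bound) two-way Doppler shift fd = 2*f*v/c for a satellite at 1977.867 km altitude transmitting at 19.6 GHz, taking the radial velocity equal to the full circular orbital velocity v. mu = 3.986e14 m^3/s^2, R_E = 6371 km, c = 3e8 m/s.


r = 8.348867e+06 m
v = sqrt(mu/r) = 6909.6313 m/s (worst-case radial velocity)
f = 19.6 GHz = 1.96e+10 Hz
fd = 2*f*v/c = 2*1.96e+10*6909.6313/3.0e+08
fd = 902858.4939 Hz

902858.4939 Hz


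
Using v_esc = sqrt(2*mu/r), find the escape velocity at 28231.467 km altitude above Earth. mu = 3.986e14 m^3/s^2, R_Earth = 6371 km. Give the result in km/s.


r = 6371.0 + 28231.467 = 34602.4670 km = 3.4602467e+07 m
v_esc = sqrt(2*mu/r) = sqrt(2*3.986e14 / 3.4602467e+07)
v_esc = 4799.8771 m/s = 4.7999 km/s

4.7999 km/s


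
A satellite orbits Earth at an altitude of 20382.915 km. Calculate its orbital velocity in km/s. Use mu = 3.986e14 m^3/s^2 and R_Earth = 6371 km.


r = R_E + alt = 6371.0 + 20382.915 = 26753.9150 km = 2.6753915e+07 m
v = sqrt(mu/r) = sqrt(3.986e14 / 2.6753915e+07) = 3859.8904 m/s = 3.8599 km/s

3.8599 km/s


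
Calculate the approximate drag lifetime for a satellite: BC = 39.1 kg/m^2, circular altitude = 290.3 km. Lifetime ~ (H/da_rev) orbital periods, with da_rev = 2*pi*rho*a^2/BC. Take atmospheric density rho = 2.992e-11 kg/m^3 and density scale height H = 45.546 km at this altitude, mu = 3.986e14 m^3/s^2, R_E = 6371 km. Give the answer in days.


a = R_E + alt = 6661.3000 km = 6.6613e+06 m
da_rev = 2*pi*rho*a^2/BC = 2*pi*2.992e-11*(6.6613e+06)^2/39.1 = 213.345107 m per revolution
N = H/da_rev = 45546.0000 m / 213.345107 m = 213.4851 revolutions
P = 2*pi*sqrt(a^3/mu) = 5410.6534 s
lifetime = N*P = 213.4851 * 5410.6534 = 1.1550938e+06 s = 13.3691 days

13.3691 days


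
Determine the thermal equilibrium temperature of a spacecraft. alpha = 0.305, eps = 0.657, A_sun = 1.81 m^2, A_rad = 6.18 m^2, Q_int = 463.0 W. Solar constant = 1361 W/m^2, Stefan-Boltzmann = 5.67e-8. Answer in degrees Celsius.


Numerator = alpha*S*A_sun + Q_int = 0.305*1361*1.81 + 463.0 = 1214.3401 W
Denominator = eps*sigma*A_rad = 0.657*5.67e-8*6.18 = 2.3021674e-07 W/K^4
T^4 = 5.2747686e+09 K^4
T = 269.4951 K = -3.6549 C

-3.6549 degrees Celsius


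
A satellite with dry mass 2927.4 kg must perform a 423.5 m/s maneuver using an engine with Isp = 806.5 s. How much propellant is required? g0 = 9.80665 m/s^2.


ve = Isp * g0 = 806.5 * 9.80665 = 7909.063225 m/s
mass ratio = exp(dv/ve) = exp(423.5/7909.063225) = 1.05500569
m_prop = m_dry * (mr - 1) = 2927.4 * (1.05500569 - 1)
m_prop = 161.0237 kg

161.0237 kg


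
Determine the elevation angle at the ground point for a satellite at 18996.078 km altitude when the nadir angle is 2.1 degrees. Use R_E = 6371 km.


r = R_E + alt = 25367.0780 km
Law of sines in the satellite / Earth-center / ground-point triangle:
  sin(nadir)/R_E = sin(90 + el)/r  =>  cos(el) = (r/R_E)*sin(nadir)
cos(el) = (25367.0780 / 6371.0000) * sin(2.1 deg) = 0.1459023
el = arccos(0.1459023) = 81.6105 deg
(Earth-central angle = 90 - nadir - el = 6.2895 deg)

81.6105 degrees


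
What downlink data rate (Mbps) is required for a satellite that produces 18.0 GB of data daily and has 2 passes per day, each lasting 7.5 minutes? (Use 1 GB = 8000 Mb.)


total contact time = 2 * 7.5 * 60 = 900.0000 s
data = 18.0 GB = 144000.0000 Mb
rate = 144000.0000 / 900.0000 = 160.0000 Mbps

160.0000 Mbps


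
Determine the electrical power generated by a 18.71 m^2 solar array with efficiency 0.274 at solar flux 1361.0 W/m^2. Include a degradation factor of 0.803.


P = area * eta * S * degradation
P = 18.71 * 0.274 * 1361.0 * 0.803
P = 5602.7084 W

5602.7084 W


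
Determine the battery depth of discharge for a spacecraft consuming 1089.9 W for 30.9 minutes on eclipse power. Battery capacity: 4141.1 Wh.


E_used = P * t / 60 = 1089.9 * 30.9 / 60 = 561.2985 Wh
DOD = E_used / E_total * 100 = 561.2985 / 4141.1 * 100
DOD = 13.5543 %

13.5543 %


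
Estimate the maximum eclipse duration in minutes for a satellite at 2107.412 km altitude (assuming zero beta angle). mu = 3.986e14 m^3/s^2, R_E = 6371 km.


r = 8478.4120 km
T = 129.4887 min
Eclipse fraction = arcsin(R_E/r)/pi = arcsin(6371.0000/8478.4120)/pi
= arcsin(0.7514379)/pi = 0.2706394
Eclipse duration = 0.2706394 * 129.4887 = 35.0447 min

35.0447 minutes


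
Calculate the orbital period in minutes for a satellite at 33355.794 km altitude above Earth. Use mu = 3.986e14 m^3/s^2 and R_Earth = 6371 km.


r = 39726.7940 km = 3.9726794e+07 m
T = 2*pi*sqrt(r^3/mu) = 2*pi*sqrt(6.2697548e+22 / 3.986e14)
T = 78801.8655 s = 1313.3644 min

1313.3644 minutes


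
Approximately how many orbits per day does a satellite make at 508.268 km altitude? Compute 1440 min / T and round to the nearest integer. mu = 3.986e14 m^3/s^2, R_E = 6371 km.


r = 6.879268e+06 m
T = 2*pi*sqrt(r^3/mu) = 5678.3815 s = 94.6397 min
revs/day = 1440 / 94.6397 = 15.2156
Rounded: 15 revolutions per day

15 revolutions per day


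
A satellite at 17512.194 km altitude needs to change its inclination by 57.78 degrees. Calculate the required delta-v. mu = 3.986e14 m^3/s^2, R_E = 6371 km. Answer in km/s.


r = 23883.1940 km = 2.3883194e+07 m
V = sqrt(mu/r) = 4085.2858 m/s
di = 57.78 deg = 1.0085 rad
dV = 2*V*sin(di/2) = 2*4085.2858*sin(0.5042256)
dV = 3947.4448 m/s = 3.9474 km/s

3.9474 km/s


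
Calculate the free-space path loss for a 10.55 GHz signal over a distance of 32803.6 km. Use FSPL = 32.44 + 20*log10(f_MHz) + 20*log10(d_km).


f = 10.55 GHz = 10550.0000 MHz
d = 32803.6 km
FSPL = 32.44 + 20*log10(10550.0000) + 20*log10(32803.6)
FSPL = 32.44 + 80.4650 + 90.3184
FSPL = 203.2235 dB

203.2235 dB


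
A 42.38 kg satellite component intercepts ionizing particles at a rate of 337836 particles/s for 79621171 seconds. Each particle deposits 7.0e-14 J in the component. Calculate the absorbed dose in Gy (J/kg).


Total energy deposited = rate * time * E_per
  = 337836 * 79621171 * 7.0e-14 = 1.8829 J
Dose = E_total / mass = 1.8829 / 42.38
Dose = 0.04442952 Gy

0.0444 Gy


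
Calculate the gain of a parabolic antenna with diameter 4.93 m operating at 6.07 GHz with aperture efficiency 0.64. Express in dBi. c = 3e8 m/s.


lambda = c/f = 3e8 / 6.07e+09 = 0.04942339 m
G = eta*(pi*D/lambda)^2 = 0.64*(pi*4.93/0.04942339)^2
G = 62850.4557 (linear)
G = 10*log10(62850.4557) = 47.9831 dBi

47.9831 dBi


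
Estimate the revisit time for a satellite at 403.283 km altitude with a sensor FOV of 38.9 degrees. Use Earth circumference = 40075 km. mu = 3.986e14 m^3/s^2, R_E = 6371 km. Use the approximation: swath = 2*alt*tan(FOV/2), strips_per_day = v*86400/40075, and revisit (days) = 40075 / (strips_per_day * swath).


swath = 2*403.283*tan(0.3394665) = 284.8281 km
v = sqrt(mu/r) = 7670.7350 m/s = 7.6707 km/s
strips/day = v*86400/40075 = 7.6707*86400/40075 = 16.5378
coverage/day = strips * swath = 16.5378 * 284.8281 = 4710.4246 km
revisit = 40075 / 4710.4246 = 8.5077 days

8.5077 days


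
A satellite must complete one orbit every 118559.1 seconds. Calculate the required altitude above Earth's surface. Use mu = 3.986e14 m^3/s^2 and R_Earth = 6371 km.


T = 118559.1 s
r = (mu*T^2/(4*pi^2))^(1/3) = (3.986e14 * 118559.1^2 / (4*pi^2))^(1/3)
r = 5.2161385e+07 m = 52161.3851 km
alt = r - R_E = 52161.3851 - 6371 = 45790.3851 km

45790.3851 km


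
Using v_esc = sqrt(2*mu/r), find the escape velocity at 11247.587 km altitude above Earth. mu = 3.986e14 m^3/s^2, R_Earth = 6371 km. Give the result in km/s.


r = 6371.0 + 11247.587 = 17618.5870 km = 1.7618587e+07 m
v_esc = sqrt(2*mu/r) = sqrt(2*3.986e14 / 1.7618587e+07)
v_esc = 6726.6388 m/s = 6.7266 km/s

6.7266 km/s


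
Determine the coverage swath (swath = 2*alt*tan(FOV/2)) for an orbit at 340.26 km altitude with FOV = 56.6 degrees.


FOV = 56.6 deg = 0.9878564 rad
swath = 2 * alt * tan(FOV/2) = 2 * 340.26 * tan(0.4939282)
swath = 2 * 340.26 * 0.5384445
swath = 366.4223 km

366.4223 km


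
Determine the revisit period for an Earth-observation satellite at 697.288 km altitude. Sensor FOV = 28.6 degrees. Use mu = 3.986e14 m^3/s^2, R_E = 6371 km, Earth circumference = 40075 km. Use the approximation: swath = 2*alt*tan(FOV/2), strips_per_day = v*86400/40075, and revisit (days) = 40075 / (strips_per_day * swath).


swath = 2*697.288*tan(0.2495821) = 355.4730 km
v = sqrt(mu/r) = 7509.5088 m/s = 7.5095 km/s
strips/day = v*86400/40075 = 7.5095*86400/40075 = 16.1902
coverage/day = strips * swath = 16.1902 * 355.4730 = 5755.1721 km
revisit = 40075 / 5755.1721 = 6.9633 days

6.9633 days


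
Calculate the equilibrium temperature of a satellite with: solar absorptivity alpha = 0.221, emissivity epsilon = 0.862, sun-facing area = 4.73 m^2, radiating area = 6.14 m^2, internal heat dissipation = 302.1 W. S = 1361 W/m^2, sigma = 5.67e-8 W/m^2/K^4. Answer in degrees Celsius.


Numerator = alpha*S*A_sun + Q_int = 0.221*1361*4.73 + 302.1 = 1724.7941 W
Denominator = eps*sigma*A_rad = 0.862*5.67e-8*6.14 = 3.0009496e-07 W/K^4
T^4 = 5.7474946e+09 K^4
T = 275.3402 K = 2.1902 C

2.1902 degrees Celsius


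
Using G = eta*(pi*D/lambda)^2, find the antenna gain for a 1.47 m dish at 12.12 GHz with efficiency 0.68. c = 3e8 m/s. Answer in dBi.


lambda = c/f = 3e8 / 1.212e+10 = 0.02475248 m
G = eta*(pi*D/lambda)^2 = 0.68*(pi*1.47/0.02475248)^2
G = 23670.4251 (linear)
G = 10*log10(23670.4251) = 43.7421 dBi

43.7421 dBi


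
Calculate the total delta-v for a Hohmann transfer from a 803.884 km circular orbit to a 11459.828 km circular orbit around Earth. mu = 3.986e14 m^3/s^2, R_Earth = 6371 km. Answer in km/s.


r1 = 7174.8840 km = 7.174884e+06 m
r2 = 17830.8280 km = 1.7830828e+07 m
dv1 = sqrt(mu/r1)*(sqrt(2*r2/(r1+r2)) - 1) = 1447.5564 m/s
dv2 = sqrt(mu/r2)*(1 - sqrt(2*r1/(r1+r2))) = 1146.3878 m/s
total dv = |dv1| + |dv2| = 1447.5564 + 1146.3878 = 2593.9442 m/s = 2.5939 km/s

2.5939 km/s


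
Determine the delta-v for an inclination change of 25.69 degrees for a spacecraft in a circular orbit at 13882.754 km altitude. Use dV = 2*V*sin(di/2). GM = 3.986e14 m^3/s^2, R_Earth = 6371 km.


r = 20253.7540 km = 2.0253754e+07 m
V = sqrt(mu/r) = 4436.2487 m/s
di = 25.69 deg = 0.4483751 rad
dV = 2*V*sin(di/2) = 2*4436.2487*sin(0.2241875)
dV = 1972.4831 m/s = 1.9725 km/s

1.9725 km/s


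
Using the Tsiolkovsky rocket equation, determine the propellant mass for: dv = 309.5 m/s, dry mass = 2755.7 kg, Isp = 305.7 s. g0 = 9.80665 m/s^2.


ve = Isp * g0 = 305.7 * 9.80665 = 2997.892905 m/s
mass ratio = exp(dv/ve) = exp(309.5/2997.892905) = 1.10875657
m_prop = m_dry * (mr - 1) = 2755.7 * (1.10875657 - 1)
m_prop = 299.7005 kg

299.7005 kg


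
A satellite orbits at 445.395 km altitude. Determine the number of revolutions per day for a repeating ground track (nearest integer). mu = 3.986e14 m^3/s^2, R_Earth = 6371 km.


r = 6.816395e+06 m
T = 2*pi*sqrt(r^3/mu) = 5600.7133 s = 93.3452 min
revs/day = 1440 / 93.3452 = 15.4266
Rounded: 15 revolutions per day

15 revolutions per day


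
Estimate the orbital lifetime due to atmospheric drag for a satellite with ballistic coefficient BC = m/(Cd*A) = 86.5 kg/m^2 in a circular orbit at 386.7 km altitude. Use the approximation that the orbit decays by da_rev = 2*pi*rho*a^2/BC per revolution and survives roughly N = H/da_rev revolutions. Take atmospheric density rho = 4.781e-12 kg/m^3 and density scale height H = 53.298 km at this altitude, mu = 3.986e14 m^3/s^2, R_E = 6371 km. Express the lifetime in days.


a = R_E + alt = 6757.7000 km = 6.7577e+06 m
da_rev = 2*pi*rho*a^2/BC = 2*pi*4.781e-12*(6.7577e+06)^2/86.5 = 15.859165 m per revolution
N = H/da_rev = 53298.0000 m / 15.859165 m = 3360.7065 revolutions
P = 2*pi*sqrt(a^3/mu) = 5528.5289 s
lifetime = N*P = 3360.7065 * 5528.5289 = 1.8579763e+07 s = 215.0436 days

215.0436 days


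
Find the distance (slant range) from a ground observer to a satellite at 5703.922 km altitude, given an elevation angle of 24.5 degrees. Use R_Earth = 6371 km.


h = 5703.922 km, el = 24.5 deg
d = -R_E*sin(el) + sqrt((R_E*sin(el))^2 + 2*R_E*h + h^2)
d = -6371.0000*sin(0.4276057) + sqrt((6371.0000*0.4146932)^2 + 2*6371.0000*5703.922 + 5703.922^2)
d = 7950.1714 km

7950.1714 km


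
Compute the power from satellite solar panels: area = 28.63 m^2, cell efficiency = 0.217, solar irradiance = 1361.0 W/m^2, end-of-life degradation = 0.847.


P = area * eta * S * degradation
P = 28.63 * 0.217 * 1361.0 * 0.847
P = 7161.8071 W

7161.8071 W


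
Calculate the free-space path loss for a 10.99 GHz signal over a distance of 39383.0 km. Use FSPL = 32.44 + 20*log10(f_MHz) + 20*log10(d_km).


f = 10.99 GHz = 10990.0000 MHz
d = 39383.0 km
FSPL = 32.44 + 20*log10(10990.0000) + 20*log10(39383.0)
FSPL = 32.44 + 80.8200 + 91.9062
FSPL = 205.1661 dB

205.1661 dB


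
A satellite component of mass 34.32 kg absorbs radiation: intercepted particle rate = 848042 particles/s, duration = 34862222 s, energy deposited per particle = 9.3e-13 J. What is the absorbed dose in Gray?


Total energy deposited = rate * time * E_per
  = 848042 * 34862222 * 9.3e-13 = 27.4951 J
Dose = E_total / mass = 27.4951 / 34.32
Dose = 0.8011394 Gy

0.8011 Gy


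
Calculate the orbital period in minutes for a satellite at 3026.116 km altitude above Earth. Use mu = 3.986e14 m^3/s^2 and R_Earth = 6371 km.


r = 9397.1160 km = 9.397116e+06 m
T = 2*pi*sqrt(r^3/mu) = 2*pi*sqrt(8.2981974e+20 / 3.986e14)
T = 9065.7367 s = 151.0956 min

151.0956 minutes


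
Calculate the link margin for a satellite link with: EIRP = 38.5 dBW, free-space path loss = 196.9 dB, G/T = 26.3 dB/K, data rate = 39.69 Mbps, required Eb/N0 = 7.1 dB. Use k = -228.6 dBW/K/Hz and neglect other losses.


C/N0 = EIRP - FSPL + G/T - k = 38.5 - 196.9 + 26.3 - (-228.6)
C/N0 = 96.5000 dB-Hz
R_b = 39.69 Mbps = 3.969e+07 bps -> 10*log10(R_b) = 75.9868 dB-Hz
Eb/N0 = C/N0 - 10*log10(R_b) = 96.5000 - 75.9868 = 20.5132 dB
Margin = Eb/N0 - Eb/N0_req = 20.5132 - 7.1 = 13.4132 dB (link closes)

13.4132 dB


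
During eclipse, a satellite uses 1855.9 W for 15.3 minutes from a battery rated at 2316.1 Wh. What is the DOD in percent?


E_used = P * t / 60 = 1855.9 * 15.3 / 60 = 473.2545 Wh
DOD = E_used / E_total * 100 = 473.2545 / 2316.1 * 100
DOD = 20.4332 %

20.4332 %


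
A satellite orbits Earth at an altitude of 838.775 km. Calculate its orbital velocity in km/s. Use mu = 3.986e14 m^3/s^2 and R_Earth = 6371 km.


r = R_E + alt = 6371.0 + 838.775 = 7209.7750 km = 7.209775e+06 m
v = sqrt(mu/r) = sqrt(3.986e14 / 7.209775e+06) = 7435.4591 m/s = 7.4355 km/s

7.4355 km/s


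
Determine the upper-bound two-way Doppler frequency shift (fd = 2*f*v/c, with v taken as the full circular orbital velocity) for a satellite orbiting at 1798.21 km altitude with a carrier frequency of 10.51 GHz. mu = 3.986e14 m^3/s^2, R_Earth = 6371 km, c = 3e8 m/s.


r = 8.16921e+06 m
v = sqrt(mu/r) = 6985.1963 m/s (worst-case radial velocity)
f = 10.51 GHz = 1.051e+10 Hz
fd = 2*f*v/c = 2*1.051e+10*6985.1963/3.0e+08
fd = 489429.4227 Hz

489429.4227 Hz


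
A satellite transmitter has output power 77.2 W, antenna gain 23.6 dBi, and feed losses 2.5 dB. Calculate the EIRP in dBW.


Pt = 77.2 W = 18.8762 dBW
EIRP = Pt_dBW + Gt - losses = 18.8762 + 23.6 - 2.5 = 39.9762 dBW

39.9762 dBW


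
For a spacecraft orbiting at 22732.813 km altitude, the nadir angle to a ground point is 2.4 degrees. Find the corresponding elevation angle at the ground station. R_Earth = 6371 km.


r = R_E + alt = 29103.8130 km
Law of sines in the satellite / Earth-center / ground-point triangle:
  sin(nadir)/R_E = sin(90 + el)/r  =>  cos(el) = (r/R_E)*sin(nadir)
cos(el) = (29103.8130 / 6371.0000) * sin(2.4 deg) = 0.1912951
el = arccos(0.1912951) = 78.9716 deg
(Earth-central angle = 90 - nadir - el = 8.6284 deg)

78.9716 degrees


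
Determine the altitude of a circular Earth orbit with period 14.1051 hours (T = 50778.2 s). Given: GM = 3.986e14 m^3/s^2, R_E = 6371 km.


T = 50778.2 s
r = (mu*T^2/(4*pi^2))^(1/3) = (3.986e14 * 50778.2^2 / (4*pi^2))^(1/3)
r = 2.963767e+07 m = 29637.6697 km
alt = r - R_E = 29637.6697 - 6371 = 23266.6697 km

23266.6697 km


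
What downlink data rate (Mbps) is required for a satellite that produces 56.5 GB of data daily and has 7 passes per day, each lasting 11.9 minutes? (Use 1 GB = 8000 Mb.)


total contact time = 7 * 11.9 * 60 = 4998.0000 s
data = 56.5 GB = 452000.0000 Mb
rate = 452000.0000 / 4998.0000 = 90.4362 Mbps

90.4362 Mbps


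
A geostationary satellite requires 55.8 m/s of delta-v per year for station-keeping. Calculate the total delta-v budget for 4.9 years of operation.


dV = rate * years = 55.8 * 4.9
dV = 273.4200 m/s

273.4200 m/s


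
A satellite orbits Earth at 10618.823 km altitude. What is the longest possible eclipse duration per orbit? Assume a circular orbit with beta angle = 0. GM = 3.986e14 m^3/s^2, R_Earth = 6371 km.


r = 16989.8230 km
T = 367.3189 min
Eclipse fraction = arcsin(R_E/r)/pi = arcsin(6371.0000/16989.8230)/pi
= arcsin(0.3749892)/pi = 0.1223536
Eclipse duration = 0.1223536 * 367.3189 = 44.9428 min

44.9428 minutes


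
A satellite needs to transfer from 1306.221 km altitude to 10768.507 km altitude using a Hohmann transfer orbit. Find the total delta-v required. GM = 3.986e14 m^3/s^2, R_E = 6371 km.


r1 = 7677.2210 km = 7.677221e+06 m
r2 = 17139.5070 km = 1.7139507e+07 m
dv1 = sqrt(mu/r1)*(sqrt(2*r2/(r1+r2)) - 1) = 1262.9981 m/s
dv2 = sqrt(mu/r2)*(1 - sqrt(2*r1/(r1+r2))) = 1029.1952 m/s
total dv = |dv1| + |dv2| = 1262.9981 + 1029.1952 = 2292.1933 m/s = 2.2922 km/s

2.2922 km/s


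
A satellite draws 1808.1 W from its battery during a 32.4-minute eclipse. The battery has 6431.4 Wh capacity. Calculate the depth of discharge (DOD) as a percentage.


E_used = P * t / 60 = 1808.1 * 32.4 / 60 = 976.3740 Wh
DOD = E_used / E_total * 100 = 976.3740 / 6431.4 * 100
DOD = 15.1814 %

15.1814 %


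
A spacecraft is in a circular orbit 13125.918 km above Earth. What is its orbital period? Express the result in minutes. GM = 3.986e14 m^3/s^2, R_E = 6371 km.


r = 19496.9180 km = 1.9496918e+07 m
T = 2*pi*sqrt(r^3/mu) = 2*pi*sqrt(7.4113598e+21 / 3.986e14)
T = 27093.1916 s = 451.5532 min

451.5532 minutes


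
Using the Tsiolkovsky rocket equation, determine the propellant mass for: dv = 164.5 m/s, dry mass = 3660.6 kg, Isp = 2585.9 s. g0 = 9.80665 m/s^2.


ve = Isp * g0 = 2585.9 * 9.80665 = 25359.016235 m/s
mass ratio = exp(dv/ve) = exp(164.5/25359.016235) = 1.00650793
m_prop = m_dry * (mr - 1) = 3660.6 * (1.00650793 - 1)
m_prop = 23.8229 kg

23.8229 kg


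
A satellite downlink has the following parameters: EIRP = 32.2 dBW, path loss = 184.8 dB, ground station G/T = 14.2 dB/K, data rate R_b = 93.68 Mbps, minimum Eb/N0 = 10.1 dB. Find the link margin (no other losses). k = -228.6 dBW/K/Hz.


C/N0 = EIRP - FSPL + G/T - k = 32.2 - 184.8 + 14.2 - (-228.6)
C/N0 = 90.2000 dB-Hz
R_b = 93.68 Mbps = 9.368e+07 bps -> 10*log10(R_b) = 79.7165 dB-Hz
Eb/N0 = C/N0 - 10*log10(R_b) = 90.2000 - 79.7165 = 10.4835 dB
Margin = Eb/N0 - Eb/N0_req = 10.4835 - 10.1 = 0.3835312 dB (link closes)

0.3835 dB


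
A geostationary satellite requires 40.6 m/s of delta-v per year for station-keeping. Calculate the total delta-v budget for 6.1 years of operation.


dV = rate * years = 40.6 * 6.1
dV = 247.6600 m/s

247.6600 m/s


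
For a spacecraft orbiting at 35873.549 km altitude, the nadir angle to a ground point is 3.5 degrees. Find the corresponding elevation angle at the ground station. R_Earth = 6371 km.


r = R_E + alt = 42244.5490 km
Law of sines in the satellite / Earth-center / ground-point triangle:
  sin(nadir)/R_E = sin(90 + el)/r  =>  cos(el) = (r/R_E)*sin(nadir)
cos(el) = (42244.5490 / 6371.0000) * sin(3.5 deg) = 0.404798
el = arccos(0.404798) = 66.1215 deg
(Earth-central angle = 90 - nadir - el = 20.3785 deg)

66.1215 degrees


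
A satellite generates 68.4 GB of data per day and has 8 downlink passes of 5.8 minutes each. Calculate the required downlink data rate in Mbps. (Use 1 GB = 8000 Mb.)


total contact time = 8 * 5.8 * 60 = 2784.0000 s
data = 68.4 GB = 547200.0000 Mb
rate = 547200.0000 / 2784.0000 = 196.5517 Mbps

196.5517 Mbps


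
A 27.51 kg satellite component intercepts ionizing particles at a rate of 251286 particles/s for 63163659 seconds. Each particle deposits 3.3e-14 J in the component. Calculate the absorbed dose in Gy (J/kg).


Total energy deposited = rate * time * E_per
  = 251286 * 63163659 * 3.3e-14 = 0.5237807 J
Dose = E_total / mass = 0.5237807 / 27.51
Dose = 0.01903965 Gy

0.0190 Gy


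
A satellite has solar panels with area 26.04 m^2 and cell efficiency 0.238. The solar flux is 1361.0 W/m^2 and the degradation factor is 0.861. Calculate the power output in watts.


P = area * eta * S * degradation
P = 26.04 * 0.238 * 1361.0 * 0.861
P = 7262.3841 W

7262.3841 W


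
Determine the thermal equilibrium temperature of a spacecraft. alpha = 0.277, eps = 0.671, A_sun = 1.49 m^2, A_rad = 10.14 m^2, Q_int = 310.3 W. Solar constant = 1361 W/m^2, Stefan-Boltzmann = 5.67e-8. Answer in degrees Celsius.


Numerator = alpha*S*A_sun + Q_int = 0.277*1361*1.49 + 310.3 = 872.0255 W
Denominator = eps*sigma*A_rad = 0.671*5.67e-8*10.14 = 3.857834e-07 W/K^4
T^4 = 2.2604019e+09 K^4
T = 218.0451 K = -55.1049 C

-55.1049 degrees Celsius


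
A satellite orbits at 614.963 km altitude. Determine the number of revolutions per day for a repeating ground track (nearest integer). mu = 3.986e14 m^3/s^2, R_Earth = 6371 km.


r = 6.985963e+06 m
T = 2*pi*sqrt(r^3/mu) = 5810.9969 s = 96.8499 min
revs/day = 1440 / 96.8499 = 14.8684
Rounded: 15 revolutions per day

15 revolutions per day


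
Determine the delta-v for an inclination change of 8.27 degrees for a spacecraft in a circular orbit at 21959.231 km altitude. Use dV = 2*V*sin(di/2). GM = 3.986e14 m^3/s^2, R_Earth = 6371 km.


r = 28330.2310 km = 2.8330231e+07 m
V = sqrt(mu/r) = 3750.9700 m/s
di = 8.27 deg = 0.1443387 rad
dV = 2*V*sin(di/2) = 2*3750.9700*sin(0.07216936)
dV = 540.9404 m/s = 0.5409404 km/s

0.5409 km/s


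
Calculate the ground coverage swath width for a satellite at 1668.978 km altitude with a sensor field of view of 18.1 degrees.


FOV = 18.1 deg = 0.3159046 rad
swath = 2 * alt * tan(FOV/2) = 2 * 1668.978 * tan(0.1579523)
swath = 2 * 1668.978 * 0.1592791
swath = 531.6667 km

531.6667 km


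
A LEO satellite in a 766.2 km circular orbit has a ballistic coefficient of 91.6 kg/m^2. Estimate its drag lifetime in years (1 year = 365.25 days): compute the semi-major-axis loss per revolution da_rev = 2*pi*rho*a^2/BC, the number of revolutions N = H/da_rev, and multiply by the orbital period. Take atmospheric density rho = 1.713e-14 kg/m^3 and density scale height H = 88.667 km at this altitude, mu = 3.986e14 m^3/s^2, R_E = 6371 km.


a = R_E + alt = 7137.2000 km = 7.1372e+06 m
da_rev = 2*pi*rho*a^2/BC = 2*pi*1.713e-14*(7.1372e+06)^2/91.6 = 0.0598545943 m per revolution
N = H/da_rev = 88667.0000 m / 0.0598545943 m = 1.4813733e+06 revolutions
P = 2*pi*sqrt(a^3/mu) = 6000.7153 s
lifetime = N*P = 1.4813733e+06 * 6000.7153 = 8.8892996e+09 s = 102885.4123 days
years = 102885.4123 / 365.25 = 281.6849 years

281.6849 years


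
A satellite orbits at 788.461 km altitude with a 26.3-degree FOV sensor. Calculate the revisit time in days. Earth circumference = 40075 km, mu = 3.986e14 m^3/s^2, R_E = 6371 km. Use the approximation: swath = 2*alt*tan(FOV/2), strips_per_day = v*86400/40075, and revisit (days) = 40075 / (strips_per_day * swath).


swath = 2*788.461*tan(0.2295108) = 368.4122 km
v = sqrt(mu/r) = 7461.5402 m/s = 7.4615 km/s
strips/day = v*86400/40075 = 7.4615*86400/40075 = 16.0868
coverage/day = strips * swath = 16.0868 * 368.4122 = 5926.5599 km
revisit = 40075 / 5926.5599 = 6.7619 days

6.7619 days


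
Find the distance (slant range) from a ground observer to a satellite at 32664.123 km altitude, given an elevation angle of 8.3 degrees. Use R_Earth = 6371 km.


h = 32664.123 km, el = 8.3 deg
d = -R_E*sin(el) + sqrt((R_E*sin(el))^2 + 2*R_E*h + h^2)
d = -6371.0000*sin(0.1448623) + sqrt((6371.0000*0.1443562)^2 + 2*6371.0000*32664.123 + 32664.123^2)
d = 37602.9886 km

37602.9886 km


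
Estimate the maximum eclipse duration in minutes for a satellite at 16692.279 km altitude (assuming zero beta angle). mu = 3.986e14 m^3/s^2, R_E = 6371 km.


r = 23063.2790 km
T = 580.9537 min
Eclipse fraction = arcsin(R_E/r)/pi = arcsin(6371.0000/23063.2790)/pi
= arcsin(0.27624)/pi = 0.08908846
Eclipse duration = 0.08908846 * 580.9537 = 51.7563 min

51.7563 minutes


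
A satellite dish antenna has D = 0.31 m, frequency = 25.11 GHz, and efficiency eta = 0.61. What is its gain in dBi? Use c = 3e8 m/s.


lambda = c/f = 3e8 / 2.511e+10 = 0.01194743 m
G = eta*(pi*D/lambda)^2 = 0.61*(pi*0.31/0.01194743)^2
G = 4053.2546 (linear)
G = 10*log10(4053.2546) = 36.0780 dBi

36.0780 dBi


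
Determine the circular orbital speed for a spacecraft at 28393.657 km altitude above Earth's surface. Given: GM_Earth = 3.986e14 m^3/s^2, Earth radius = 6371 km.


r = R_E + alt = 6371.0 + 28393.657 = 34764.6570 km = 3.4764657e+07 m
v = sqrt(mu/r) = sqrt(3.986e14 / 3.4764657e+07) = 3386.0992 m/s = 3.3861 km/s

3.3861 km/s


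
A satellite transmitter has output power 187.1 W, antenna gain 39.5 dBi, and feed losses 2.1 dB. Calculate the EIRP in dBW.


Pt = 187.1 W = 22.7207 dBW
EIRP = Pt_dBW + Gt - losses = 22.7207 + 39.5 - 2.1 = 60.1207 dBW

60.1207 dBW


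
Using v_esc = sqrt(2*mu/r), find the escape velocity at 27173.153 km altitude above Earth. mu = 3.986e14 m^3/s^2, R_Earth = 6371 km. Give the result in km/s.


r = 6371.0 + 27173.153 = 33544.1530 km = 3.3544153e+07 m
v_esc = sqrt(2*mu/r) = sqrt(2*3.986e14 / 3.3544153e+07)
v_esc = 4875.0068 m/s = 4.8750 km/s

4.8750 km/s


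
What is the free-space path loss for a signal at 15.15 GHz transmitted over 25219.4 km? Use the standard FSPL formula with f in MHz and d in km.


f = 15.15 GHz = 15150.0000 MHz
d = 25219.4 km
FSPL = 32.44 + 20*log10(15150.0000) + 20*log10(25219.4)
FSPL = 32.44 + 83.6083 + 88.0347
FSPL = 204.0829 dB

204.0829 dB


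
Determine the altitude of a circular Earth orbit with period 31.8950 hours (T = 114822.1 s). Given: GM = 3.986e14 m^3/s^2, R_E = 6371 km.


T = 114822.1 s
r = (mu*T^2/(4*pi^2))^(1/3) = (3.986e14 * 114822.1^2 / (4*pi^2))^(1/3)
r = 5.1059455e+07 m = 51059.4552 km
alt = r - R_E = 51059.4552 - 6371 = 44688.4552 km

44688.4552 km


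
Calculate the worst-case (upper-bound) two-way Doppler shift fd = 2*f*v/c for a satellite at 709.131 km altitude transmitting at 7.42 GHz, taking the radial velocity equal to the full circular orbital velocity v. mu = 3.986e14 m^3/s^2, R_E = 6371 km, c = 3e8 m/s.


r = 7.080131e+06 m
v = sqrt(mu/r) = 7503.2255 m/s (worst-case radial velocity)
f = 7.42 GHz = 7.42e+09 Hz
fd = 2*f*v/c = 2*7.42e+09*7503.2255/3.0e+08
fd = 371159.5562 Hz

371159.5562 Hz


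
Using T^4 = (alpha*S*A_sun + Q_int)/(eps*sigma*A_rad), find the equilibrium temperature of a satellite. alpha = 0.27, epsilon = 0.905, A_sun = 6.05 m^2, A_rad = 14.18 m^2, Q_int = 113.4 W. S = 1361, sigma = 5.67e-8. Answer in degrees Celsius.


Numerator = alpha*S*A_sun + Q_int = 0.27*1361*6.05 + 113.4 = 2336.5935 W
Denominator = eps*sigma*A_rad = 0.905*5.67e-8*14.18 = 7.2762543e-07 W/K^4
T^4 = 3.2112587e+09 K^4
T = 238.0503 K = -35.0997 C

-35.0997 degrees Celsius


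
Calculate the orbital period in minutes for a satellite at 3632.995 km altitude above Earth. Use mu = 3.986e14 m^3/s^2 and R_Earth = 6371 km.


r = 10003.9950 km = 1.0003995e+07 m
T = 2*pi*sqrt(r^3/mu) = 2*pi*sqrt(1.001199e+21 / 3.986e14)
T = 9957.9839 s = 165.9664 min

165.9664 minutes


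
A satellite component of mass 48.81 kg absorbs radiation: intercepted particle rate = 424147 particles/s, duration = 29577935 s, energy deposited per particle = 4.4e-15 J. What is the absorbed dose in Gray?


Total energy deposited = rate * time * E_per
  = 424147 * 29577935 * 4.4e-15 = 0.05519973 J
Dose = E_total / mass = 0.05519973 / 48.81
Dose = 0.00113091 Gy

0.0011 Gy


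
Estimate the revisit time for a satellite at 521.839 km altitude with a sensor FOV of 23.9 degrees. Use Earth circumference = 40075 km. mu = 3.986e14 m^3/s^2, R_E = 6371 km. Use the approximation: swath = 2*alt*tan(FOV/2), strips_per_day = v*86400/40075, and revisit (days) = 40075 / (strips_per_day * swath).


swath = 2*521.839*tan(0.2085668) = 220.8889 km
v = sqrt(mu/r) = 7604.4810 m/s = 7.6045 km/s
strips/day = v*86400/40075 = 7.6045*86400/40075 = 16.3949
coverage/day = strips * swath = 16.3949 * 220.8889 = 3621.4592 km
revisit = 40075 / 3621.4592 = 11.0660 days

11.0660 days


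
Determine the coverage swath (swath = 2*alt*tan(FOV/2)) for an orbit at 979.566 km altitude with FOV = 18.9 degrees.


FOV = 18.9 deg = 0.3298672 rad
swath = 2 * alt * tan(FOV/2) = 2 * 979.566 * tan(0.1649336)
swath = 2 * 979.566 * 0.1664456
swath = 326.0890 km

326.0890 km


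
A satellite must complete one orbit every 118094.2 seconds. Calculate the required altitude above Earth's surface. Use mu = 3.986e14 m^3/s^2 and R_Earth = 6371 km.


T = 118094.2 s
r = (mu*T^2/(4*pi^2))^(1/3) = (3.986e14 * 118094.2^2 / (4*pi^2))^(1/3)
r = 5.2024937e+07 m = 52024.9372 km
alt = r - R_E = 52024.9372 - 6371 = 45653.9372 km

45653.9372 km


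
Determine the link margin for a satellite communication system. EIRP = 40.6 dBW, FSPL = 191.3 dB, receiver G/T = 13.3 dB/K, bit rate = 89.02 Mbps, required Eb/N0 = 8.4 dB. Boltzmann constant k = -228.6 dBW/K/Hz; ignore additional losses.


C/N0 = EIRP - FSPL + G/T - k = 40.6 - 191.3 + 13.3 - (-228.6)
C/N0 = 91.2000 dB-Hz
R_b = 89.02 Mbps = 8.902e+07 bps -> 10*log10(R_b) = 79.4949 dB-Hz
Eb/N0 = C/N0 - 10*log10(R_b) = 91.2000 - 79.4949 = 11.7051 dB
Margin = Eb/N0 - Eb/N0_req = 11.7051 - 8.4 = 3.3051 dB (link closes)

3.3051 dB


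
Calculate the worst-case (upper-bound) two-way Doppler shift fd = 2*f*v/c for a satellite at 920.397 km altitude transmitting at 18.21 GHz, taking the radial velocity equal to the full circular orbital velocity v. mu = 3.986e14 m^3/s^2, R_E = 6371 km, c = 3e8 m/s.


r = 7.291397e+06 m
v = sqrt(mu/r) = 7393.7247 m/s (worst-case radial velocity)
f = 18.21 GHz = 1.821e+10 Hz
fd = 2*f*v/c = 2*1.821e+10*7393.7247/3.0e+08
fd = 897598.1758 Hz

897598.1758 Hz


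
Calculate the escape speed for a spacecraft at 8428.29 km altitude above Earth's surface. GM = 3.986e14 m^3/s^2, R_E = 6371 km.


r = 6371.0 + 8428.29 = 14799.2900 km = 1.479929e+07 m
v_esc = sqrt(2*mu/r) = sqrt(2*3.986e14 / 1.479929e+07)
v_esc = 7339.4447 m/s = 7.3394 km/s

7.3394 km/s


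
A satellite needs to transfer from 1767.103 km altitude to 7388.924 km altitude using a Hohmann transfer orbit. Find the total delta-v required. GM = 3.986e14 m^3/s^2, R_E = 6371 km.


r1 = 8138.1030 km = 8.138103e+06 m
r2 = 13759.9240 km = 1.3759924e+07 m
dv1 = sqrt(mu/r1)*(sqrt(2*r2/(r1+r2)) - 1) = 847.0919 m/s
dv2 = sqrt(mu/r2)*(1 - sqrt(2*r1/(r1+r2))) = 742.0310 m/s
total dv = |dv1| + |dv2| = 847.0919 + 742.0310 = 1589.1229 m/s = 1.5891 km/s

1.5891 km/s


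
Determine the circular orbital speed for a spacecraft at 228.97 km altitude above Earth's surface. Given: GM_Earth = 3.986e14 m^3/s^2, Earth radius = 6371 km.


r = R_E + alt = 6371.0 + 228.97 = 6599.9700 km = 6.59997e+06 m
v = sqrt(mu/r) = sqrt(3.986e14 / 6.59997e+06) = 7771.3714 m/s = 7.7714 km/s

7.7714 km/s


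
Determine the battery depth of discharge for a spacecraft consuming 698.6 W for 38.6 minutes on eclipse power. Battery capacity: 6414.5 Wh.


E_used = P * t / 60 = 698.6 * 38.6 / 60 = 449.4327 Wh
DOD = E_used / E_total * 100 = 449.4327 / 6414.5 * 100
DOD = 7.0065 %

7.0065 %


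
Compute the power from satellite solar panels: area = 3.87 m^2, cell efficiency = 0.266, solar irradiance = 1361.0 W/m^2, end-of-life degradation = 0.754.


P = area * eta * S * degradation
P = 3.87 * 0.266 * 1361.0 * 0.754
P = 1056.3846 W

1056.3846 W


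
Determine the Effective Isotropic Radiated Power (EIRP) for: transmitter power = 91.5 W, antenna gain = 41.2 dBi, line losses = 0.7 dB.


Pt = 91.5 W = 19.6142 dBW
EIRP = Pt_dBW + Gt - losses = 19.6142 + 41.2 - 0.7 = 60.1142 dBW

60.1142 dBW


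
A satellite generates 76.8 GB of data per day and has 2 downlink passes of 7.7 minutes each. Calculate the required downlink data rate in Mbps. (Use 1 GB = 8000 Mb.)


total contact time = 2 * 7.7 * 60 = 924.0000 s
data = 76.8 GB = 614400.0000 Mb
rate = 614400.0000 / 924.0000 = 664.9351 Mbps

664.9351 Mbps


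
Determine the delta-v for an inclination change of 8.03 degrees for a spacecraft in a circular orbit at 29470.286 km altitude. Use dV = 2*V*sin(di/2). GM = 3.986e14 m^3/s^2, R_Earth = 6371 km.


r = 35841.2860 km = 3.5841286e+07 m
V = sqrt(mu/r) = 3334.8542 m/s
di = 8.03 deg = 0.1401499 rad
dV = 2*V*sin(di/2) = 2*3334.8542*sin(0.07007497)
dV = 466.9972 m/s = 0.4669972 km/s

0.4670 km/s


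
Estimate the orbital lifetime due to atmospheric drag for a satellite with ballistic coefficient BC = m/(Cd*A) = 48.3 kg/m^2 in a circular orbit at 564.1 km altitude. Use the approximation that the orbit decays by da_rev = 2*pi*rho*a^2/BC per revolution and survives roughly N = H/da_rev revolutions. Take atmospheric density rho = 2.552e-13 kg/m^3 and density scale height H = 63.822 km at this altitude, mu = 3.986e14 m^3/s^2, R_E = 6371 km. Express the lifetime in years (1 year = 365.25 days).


a = R_E + alt = 6935.1000 km = 6.9351e+06 m
da_rev = 2*pi*rho*a^2/BC = 2*pi*2.552e-13*(6.9351e+06)^2/48.3 = 1.596684 m per revolution
N = H/da_rev = 63822.0000 m / 1.596684 m = 39971.6013 revolutions
P = 2*pi*sqrt(a^3/mu) = 5747.6500 s
lifetime = N*P = 39971.6013 * 5747.6500 = 2.2974277e+08 s = 2659.0599 days
years = 2659.0599 / 365.25 = 7.2801 years

7.2801 years
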